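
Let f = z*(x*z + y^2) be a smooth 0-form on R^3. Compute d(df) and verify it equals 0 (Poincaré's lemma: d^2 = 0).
d(df) = 0

Step 1: df = sum_i (∂f/∂x_i) dx_i = (z^2) dx + (2*y*z) dy + (2*x*z + y^2) dz.
Step 2: Apply d again. Using the 1-form formula, the coefficient of dx ∧ dy in d(df) is ∂^2 f/∂x ∂y - ∂^2 f/∂y ∂x = (0) - (0) = 0 (equality of mixed partials for smooth f).
Similarly for dx ∧ dz and dy ∧ dz — all coefficients vanish. So d(df) = 0.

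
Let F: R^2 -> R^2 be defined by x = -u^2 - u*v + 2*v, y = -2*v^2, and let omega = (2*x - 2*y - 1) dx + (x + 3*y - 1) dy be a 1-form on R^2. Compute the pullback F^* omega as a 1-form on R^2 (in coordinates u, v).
F^* omega = (4*u^3 + 6*u^2*v - 6*u*v^2 - 8*u*v + 2*u - 4*v^3 - 4*v^2 + v) du + (2*u^3 + 6*u^2*v - 4*u^2 - 8*u*v + u + 24*v^3 + 12*v - 2) dv

Using F^*(f dg) = (f ∘ F) d(g ∘ F), substitute each coordinate x_i by F_i(u, v) in f_i, and replace dx_i by d F_i = (∂F_i/∂u) du + (∂F_i/∂v) dv.
  For the x component: f_1(F) = -2*u^2 - 2*u*v + 4*v^2 + 4*v - 1; d F_1 = (-2*u - v) du + (2 - u) dv
  For the y component: f_2(F) = -u^2 - u*v - 6*v^2 + 2*v - 1; d F_2 = (0) du + (-4*v) dv
Combining and collecting du, dv coefficients:
  coeff of du: 4*u^3 + 6*u^2*v - 6*u*v^2 - 8*u*v + 2*u - 4*v^3 - 4*v^2 + v
  coeff of dv: 2*u^3 + 6*u^2*v - 4*u^2 - 8*u*v + u + 24*v^3 + 12*v - 2
F^* omega = (4*u^3 + 6*u^2*v - 6*u*v^2 - 8*u*v + 2*u - 4*v^3 - 4*v^2 + v) du + (2*u^3 + 6*u^2*v - 4*u^2 - 8*u*v + u + 24*v^3 + 12*v - 2) dv.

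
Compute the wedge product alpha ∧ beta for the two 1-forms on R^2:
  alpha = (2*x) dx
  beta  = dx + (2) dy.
alpha ∧ beta = (4*x) dx ∧ dy

Distribute the wedge, using dx_i ∧ dx_j = -dx_j ∧ dx_i and dx_i ∧ dx_i = 0. For each pair (i, j) with i < j, the coefficient of dx_i ∧ dx_j in alpha ∧ beta is (alpha_i * beta_j - alpha_j * beta_i). Collecting: alpha ∧ beta = (4*x) dx ∧ dy.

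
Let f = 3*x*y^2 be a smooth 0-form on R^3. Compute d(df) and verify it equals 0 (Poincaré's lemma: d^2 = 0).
d(df) = 0

Step 1: df = sum_i (∂f/∂x_i) dx_i = (3*y^2) dx + (6*x*y) dy + (0) dz.
Step 2: Apply d again. Using the 1-form formula, the coefficient of dx ∧ dy in d(df) is ∂^2 f/∂x ∂y - ∂^2 f/∂y ∂x = (6*y) - (6*y) = 0 (equality of mixed partials for smooth f).
Similarly for dx ∧ dz and dy ∧ dz — all coefficients vanish. So d(df) = 0.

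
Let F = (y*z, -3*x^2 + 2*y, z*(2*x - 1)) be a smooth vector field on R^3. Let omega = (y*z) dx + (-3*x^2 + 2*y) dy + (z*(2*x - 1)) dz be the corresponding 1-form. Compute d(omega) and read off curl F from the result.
d(omega) = (0) dy ∧ dz + (y - 2*z) dz ∧ dx + (-6*x - z) dx ∧ dy; curl F = (0, y - 2*z, -6*x - z)

d omega = sum_{i<j} (∂f_j/∂x_i - ∂f_i/∂x_j) dx_i ∧ dx_j. Under the identification (dy ∧ dz, dz ∧ dx, dx ∧ dy) ↔ (e_x, e_y, e_z), the coefficients are exactly the components of curl F. Compute:
  ∂R/∂y - ∂Q/∂z = (0) - (0) = 0
  ∂P/∂z - ∂R/∂x = (y) - (2*z) = y - 2*z
  ∂Q/∂x - ∂P/∂y = (-6*x) - (z) = -6*x - z.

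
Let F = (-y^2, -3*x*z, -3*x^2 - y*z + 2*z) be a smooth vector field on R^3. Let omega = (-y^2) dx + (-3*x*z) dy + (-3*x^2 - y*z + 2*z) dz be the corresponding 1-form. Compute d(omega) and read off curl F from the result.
d(omega) = (3*x - z) dy ∧ dz + (6*x) dz ∧ dx + (2*y - 3*z) dx ∧ dy; curl F = (3*x - z, 6*x, 2*y - 3*z)

d omega = sum_{i<j} (∂f_j/∂x_i - ∂f_i/∂x_j) dx_i ∧ dx_j. Under the identification (dy ∧ dz, dz ∧ dx, dx ∧ dy) ↔ (e_x, e_y, e_z), the coefficients are exactly the components of curl F. Compute:
  ∂R/∂y - ∂Q/∂z = (-z) - (-3*x) = 3*x - z
  ∂P/∂z - ∂R/∂x = (0) - (-6*x) = 6*x
  ∂Q/∂x - ∂P/∂y = (-3*z) - (-2*y) = 2*y - 3*z.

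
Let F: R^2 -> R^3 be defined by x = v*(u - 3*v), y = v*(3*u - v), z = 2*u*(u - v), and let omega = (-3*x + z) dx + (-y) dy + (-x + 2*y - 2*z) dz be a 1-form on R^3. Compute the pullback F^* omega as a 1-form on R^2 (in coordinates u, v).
F^* omega = (-16*u^3 + 46*u^2*v - 28*u*v^2 + 10*v^3) du + (10*u^3 - 44*u^2*v + 46*u*v^2 - 56*v^3) dv

Using F^*(f dg) = (f ∘ F) d(g ∘ F), substitute each coordinate x_i by F_i(u, v) in f_i, and replace dx_i by d F_i = (∂F_i/∂u) du + (∂F_i/∂v) dv.
  For the x component: f_1(F) = 2*u^2 - 5*u*v + 9*v^2; d F_1 = (v) du + (u - 6*v) dv
  For the y component: f_2(F) = v*(-3*u + v); d F_2 = (3*v) du + (3*u - 2*v) dv
  For the z component: f_3(F) = -4*u^2 + 9*u*v + v^2; d F_3 = (4*u - 2*v) du + (-2*u) dv
Combining and collecting du, dv coefficients:
  coeff of du: -16*u^3 + 46*u^2*v - 28*u*v^2 + 10*v^3
  coeff of dv: 10*u^3 - 44*u^2*v + 46*u*v^2 - 56*v^3
F^* omega = (-16*u^3 + 46*u^2*v - 28*u*v^2 + 10*v^3) du + (10*u^3 - 44*u^2*v + 46*u*v^2 - 56*v^3) dv.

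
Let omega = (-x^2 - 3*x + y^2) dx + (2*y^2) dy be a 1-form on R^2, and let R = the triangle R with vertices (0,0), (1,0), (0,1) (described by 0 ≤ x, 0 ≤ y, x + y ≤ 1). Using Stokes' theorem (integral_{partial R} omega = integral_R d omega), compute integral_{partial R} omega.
integral_(partial R) omega = -1/3

Stokes: integral_partial_R omega = integral_R d omega with d omega = (∂Q/∂x - ∂P/∂y) dx ∧ dy.
  ∂Q/∂x = 0
  ∂P/∂y = 2*y
  integrand = ∂Q/∂x - ∂P/∂y = -2*y.
Integrating over R: integral_0^1 integral_0^{1-x} (-2*y) dy dx = -1/3.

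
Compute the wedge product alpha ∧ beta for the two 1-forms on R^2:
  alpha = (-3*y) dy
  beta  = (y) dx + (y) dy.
alpha ∧ beta = (3*y^2) dx ∧ dy

Distribute the wedge, using dx_i ∧ dx_j = -dx_j ∧ dx_i and dx_i ∧ dx_i = 0. For each pair (i, j) with i < j, the coefficient of dx_i ∧ dx_j in alpha ∧ beta is (alpha_i * beta_j - alpha_j * beta_i). Collecting: alpha ∧ beta = (3*y^2) dx ∧ dy.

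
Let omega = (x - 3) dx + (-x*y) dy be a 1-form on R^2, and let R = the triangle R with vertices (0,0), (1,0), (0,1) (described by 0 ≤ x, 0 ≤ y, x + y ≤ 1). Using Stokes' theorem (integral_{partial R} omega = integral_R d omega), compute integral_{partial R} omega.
integral_(partial R) omega = -1/6

Stokes: integral_partial_R omega = integral_R d omega with d omega = (∂Q/∂x - ∂P/∂y) dx ∧ dy.
  ∂Q/∂x = -y
  ∂P/∂y = 0
  integrand = ∂Q/∂x - ∂P/∂y = -y.
Integrating over R: integral_0^1 integral_0^{1-x} (-y) dy dx = -1/6.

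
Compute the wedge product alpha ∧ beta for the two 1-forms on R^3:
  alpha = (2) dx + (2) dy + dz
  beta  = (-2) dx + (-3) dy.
alpha ∧ beta = (-2) dx ∧ dy + (2) dx ∧ dz + (3) dy ∧ dz

Distribute the wedge, using dx_i ∧ dx_j = -dx_j ∧ dx_i and dx_i ∧ dx_i = 0. For each pair (i, j) with i < j, the coefficient of dx_i ∧ dx_j in alpha ∧ beta is (alpha_i * beta_j - alpha_j * beta_i). Collecting: alpha ∧ beta = (-2) dx ∧ dy + (2) dx ∧ dz + (3) dy ∧ dz.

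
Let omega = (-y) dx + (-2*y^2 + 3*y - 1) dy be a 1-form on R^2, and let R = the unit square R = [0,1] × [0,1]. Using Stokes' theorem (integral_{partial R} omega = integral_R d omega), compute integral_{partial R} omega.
integral_(partial R) omega = 1

Stokes: integral_partial_R omega = integral_R d omega with d omega = (∂Q/∂x - ∂P/∂y) dx ∧ dy.
  ∂Q/∂x = 0
  ∂P/∂y = -1
  integrand = ∂Q/∂x - ∂P/∂y = 1.
Integrating over R: integral_0^1 integral_0^1 (1) dx dy = 1.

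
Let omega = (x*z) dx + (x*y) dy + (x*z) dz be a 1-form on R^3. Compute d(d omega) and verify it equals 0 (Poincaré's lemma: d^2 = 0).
d(d omega) = 0

Step 1: d omega = sum_{i<j} (∂f_j/∂x_i - ∂f_i/∂x_j) dx_i ∧ dx_j:
  coeff of dx ∧ dy: y
  coeff of dx ∧ dz: -x + z
  coeff of dy ∧ dz: 0
Step 2: Apply d again to each 2-form coefficient. The only possible 3-form in R^3 is dx ∧ dy ∧ dz, with coefficient
  ∂(coeff of dy∧dz)/∂x - ∂(coeff of dx∧dz)/∂y + ∂(coeff of dx∧dy)/∂z
  = ∂/∂x (0) - ∂/∂y (-x + z) + ∂/∂z (y).
Each of these terms simplifies to sums of mixed partials that cancel in pairs. The result is 0 (by equality of mixed partials for smooth functions — Schwarz / Clairaut).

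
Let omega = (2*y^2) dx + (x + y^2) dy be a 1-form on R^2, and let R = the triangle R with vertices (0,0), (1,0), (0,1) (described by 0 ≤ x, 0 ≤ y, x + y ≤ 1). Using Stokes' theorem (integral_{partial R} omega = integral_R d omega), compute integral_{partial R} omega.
integral_(partial R) omega = -1/6

Stokes: integral_partial_R omega = integral_R d omega with d omega = (∂Q/∂x - ∂P/∂y) dx ∧ dy.
  ∂Q/∂x = 1
  ∂P/∂y = 4*y
  integrand = ∂Q/∂x - ∂P/∂y = 1 - 4*y.
Integrating over R: integral_0^1 integral_0^{1-x} (1 - 4*y) dy dx = -1/6.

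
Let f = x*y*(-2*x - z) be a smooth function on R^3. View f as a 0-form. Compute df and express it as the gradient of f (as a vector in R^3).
df = (y*(-4*x - z)) dx + (x*(-2*x - z)) dy + (-x*y) dz; grad f = (y*(-4*x - z), x*(-2*x - z), -x*y)

For a 0-form f, d f = (∂f/∂x) dx + (∂f/∂y) dy + (∂f/∂z) dz. The components of the vector representation are exactly the entries of grad f in Cartesian coordinates:
  ∂f/∂x = y*(-4*x - z)
  ∂f/∂y = x*(-2*x - z)
  ∂f/∂z = -x*y.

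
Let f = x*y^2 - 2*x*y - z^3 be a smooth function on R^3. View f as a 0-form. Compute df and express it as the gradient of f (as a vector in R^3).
df = (y*(y - 2)) dx + (2*x*(y - 1)) dy + (-3*z^2) dz; grad f = (y*(y - 2), 2*x*(y - 1), -3*z^2)

For a 0-form f, d f = (∂f/∂x) dx + (∂f/∂y) dy + (∂f/∂z) dz. The components of the vector representation are exactly the entries of grad f in Cartesian coordinates:
  ∂f/∂x = y*(y - 2)
  ∂f/∂y = 2*x*(y - 1)
  ∂f/∂z = -3*z^2.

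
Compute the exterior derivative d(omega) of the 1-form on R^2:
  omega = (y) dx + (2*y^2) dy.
d(omega) = (-1) dx ∧ dy

For a 1-form omega = sum_i f_i dx_i, the exterior derivative is
  d(omega) = sum_{i < j} (∂f_j/∂x_i - ∂f_i/∂x_j) dx_i ∧ dx_j.
  coefficient of dx ∧ dy: ∂f_2/∂x - ∂f_1/∂y = ∂(2*y^2)/∂x - ∂(y)/∂y = -1
Assembling: d(omega) = (-1) dx ∧ dy.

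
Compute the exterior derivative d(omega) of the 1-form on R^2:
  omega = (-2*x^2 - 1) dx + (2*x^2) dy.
d(omega) = (4*x) dx ∧ dy

For a 1-form omega = sum_i f_i dx_i, the exterior derivative is
  d(omega) = sum_{i < j} (∂f_j/∂x_i - ∂f_i/∂x_j) dx_i ∧ dx_j.
  coefficient of dx ∧ dy: ∂f_2/∂x - ∂f_1/∂y = ∂(2*x^2)/∂x - ∂(-2*x^2 - 1)/∂y = 4*x
Assembling: d(omega) = (4*x) dx ∧ dy.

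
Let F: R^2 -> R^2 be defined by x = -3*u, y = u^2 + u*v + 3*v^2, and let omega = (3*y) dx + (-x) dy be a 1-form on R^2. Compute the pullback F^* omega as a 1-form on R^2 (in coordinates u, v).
F^* omega = (-3*u^2 - 6*u*v - 27*v^2) du + (3*u*(u + 6*v)) dv

Using F^*(f dg) = (f ∘ F) d(g ∘ F), substitute each coordinate x_i by F_i(u, v) in f_i, and replace dx_i by d F_i = (∂F_i/∂u) du + (∂F_i/∂v) dv.
  For the x component: f_1(F) = 3*u^2 + 3*u*v + 9*v^2; d F_1 = (-3) du + (0) dv
  For the y component: f_2(F) = 3*u; d F_2 = (2*u + v) du + (u + 6*v) dv
Combining and collecting du, dv coefficients:
  coeff of du: -3*u^2 - 6*u*v - 27*v^2
  coeff of dv: 3*u*(u + 6*v)
F^* omega = (-3*u^2 - 6*u*v - 27*v^2) du + (3*u*(u + 6*v)) dv.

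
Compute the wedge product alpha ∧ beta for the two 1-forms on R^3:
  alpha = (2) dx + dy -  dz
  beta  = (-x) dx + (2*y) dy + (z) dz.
alpha ∧ beta = (x + 4*y) dx ∧ dy + (-x + 2*z) dx ∧ dz + (2*y + z) dy ∧ dz

Distribute the wedge, using dx_i ∧ dx_j = -dx_j ∧ dx_i and dx_i ∧ dx_i = 0. For each pair (i, j) with i < j, the coefficient of dx_i ∧ dx_j in alpha ∧ beta is (alpha_i * beta_j - alpha_j * beta_i). Collecting: alpha ∧ beta = (x + 4*y) dx ∧ dy + (-x + 2*z) dx ∧ dz + (2*y + z) dy ∧ dz.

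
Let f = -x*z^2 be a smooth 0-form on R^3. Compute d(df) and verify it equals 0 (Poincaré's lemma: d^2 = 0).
d(df) = 0

Step 1: df = sum_i (∂f/∂x_i) dx_i = (-z^2) dx + (0) dy + (-2*x*z) dz.
Step 2: Apply d again. Using the 1-form formula, the coefficient of dx ∧ dy in d(df) is ∂^2 f/∂x ∂y - ∂^2 f/∂y ∂x = (0) - (0) = 0 (equality of mixed partials for smooth f).
Similarly for dx ∧ dz and dy ∧ dz — all coefficients vanish. So d(df) = 0.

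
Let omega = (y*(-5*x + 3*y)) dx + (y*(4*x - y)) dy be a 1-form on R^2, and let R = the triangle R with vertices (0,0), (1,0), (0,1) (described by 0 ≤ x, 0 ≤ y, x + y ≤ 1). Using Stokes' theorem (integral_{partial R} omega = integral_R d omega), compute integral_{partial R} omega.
integral_(partial R) omega = 1/2

Stokes: integral_partial_R omega = integral_R d omega with d omega = (∂Q/∂x - ∂P/∂y) dx ∧ dy.
  ∂Q/∂x = 4*y
  ∂P/∂y = -5*x + 6*y
  integrand = ∂Q/∂x - ∂P/∂y = 5*x - 2*y.
Integrating over R: integral_0^1 integral_0^{1-x} (5*x - 2*y) dy dx = 1/2.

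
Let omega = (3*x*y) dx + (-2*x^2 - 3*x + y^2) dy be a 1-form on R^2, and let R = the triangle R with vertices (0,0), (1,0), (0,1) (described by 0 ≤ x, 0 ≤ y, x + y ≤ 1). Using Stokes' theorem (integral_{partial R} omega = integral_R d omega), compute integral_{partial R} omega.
integral_(partial R) omega = -8/3

Stokes: integral_partial_R omega = integral_R d omega with d omega = (∂Q/∂x - ∂P/∂y) dx ∧ dy.
  ∂Q/∂x = -4*x - 3
  ∂P/∂y = 3*x
  integrand = ∂Q/∂x - ∂P/∂y = -7*x - 3.
Integrating over R: integral_0^1 integral_0^{1-x} (-7*x - 3) dy dx = -8/3.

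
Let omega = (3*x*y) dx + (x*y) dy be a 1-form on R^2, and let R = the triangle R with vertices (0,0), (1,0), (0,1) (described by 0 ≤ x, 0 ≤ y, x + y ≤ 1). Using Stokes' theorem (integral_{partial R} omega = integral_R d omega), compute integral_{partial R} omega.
integral_(partial R) omega = -1/3

Stokes: integral_partial_R omega = integral_R d omega with d omega = (∂Q/∂x - ∂P/∂y) dx ∧ dy.
  ∂Q/∂x = y
  ∂P/∂y = 3*x
  integrand = ∂Q/∂x - ∂P/∂y = -3*x + y.
Integrating over R: integral_0^1 integral_0^{1-x} (-3*x + y) dy dx = -1/3.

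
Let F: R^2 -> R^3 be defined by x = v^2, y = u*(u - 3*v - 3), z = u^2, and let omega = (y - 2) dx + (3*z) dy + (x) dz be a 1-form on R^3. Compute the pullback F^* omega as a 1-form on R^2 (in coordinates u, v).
F^* omega = (u*(6*u^2 - 9*u*v - 9*u + 2*v^2)) du + (-9*u^3 + 2*u^2*v - 6*u*v^2 - 6*u*v - 4*v) dv

Using F^*(f dg) = (f ∘ F) d(g ∘ F), substitute each coordinate x_i by F_i(u, v) in f_i, and replace dx_i by d F_i = (∂F_i/∂u) du + (∂F_i/∂v) dv.
  For the x component: f_1(F) = u^2 - 3*u*v - 3*u - 2; d F_1 = (0) du + (2*v) dv
  For the y component: f_2(F) = 3*u^2; d F_2 = (2*u - 3*v - 3) du + (-3*u) dv
  For the z component: f_3(F) = v^2; d F_3 = (2*u) du + (0) dv
Combining and collecting du, dv coefficients:
  coeff of du: u*(6*u^2 - 9*u*v - 9*u + 2*v^2)
  coeff of dv: -9*u^3 + 2*u^2*v - 6*u*v^2 - 6*u*v - 4*v
F^* omega = (u*(6*u^2 - 9*u*v - 9*u + 2*v^2)) du + (-9*u^3 + 2*u^2*v - 6*u*v^2 - 6*u*v - 4*v) dv.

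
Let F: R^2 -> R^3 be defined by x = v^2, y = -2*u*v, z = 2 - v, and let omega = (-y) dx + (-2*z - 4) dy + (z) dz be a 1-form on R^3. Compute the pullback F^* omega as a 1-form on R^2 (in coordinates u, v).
F^* omega = (4*v*(4 - v)) du + (4*u*v^2 - 4*u*v + 16*u + v - 2) dv

Using F^*(f dg) = (f ∘ F) d(g ∘ F), substitute each coordinate x_i by F_i(u, v) in f_i, and replace dx_i by d F_i = (∂F_i/∂u) du + (∂F_i/∂v) dv.
  For the x component: f_1(F) = 2*u*v; d F_1 = (0) du + (2*v) dv
  For the y component: f_2(F) = 2*v - 8; d F_2 = (-2*v) du + (-2*u) dv
  For the z component: f_3(F) = 2 - v; d F_3 = (0) du + (-1) dv
Combining and collecting du, dv coefficients:
  coeff of du: 4*v*(4 - v)
  coeff of dv: 4*u*v^2 - 4*u*v + 16*u + v - 2
F^* omega = (4*v*(4 - v)) du + (4*u*v^2 - 4*u*v + 16*u + v - 2) dv.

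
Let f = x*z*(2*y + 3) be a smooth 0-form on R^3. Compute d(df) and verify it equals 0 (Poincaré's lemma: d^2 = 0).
d(df) = 0

Step 1: df = sum_i (∂f/∂x_i) dx_i = (z*(2*y + 3)) dx + (2*x*z) dy + (x*(2*y + 3)) dz.
Step 2: Apply d again. Using the 1-form formula, the coefficient of dx ∧ dy in d(df) is ∂^2 f/∂x ∂y - ∂^2 f/∂y ∂x = (2*z) - (2*z) = 0 (equality of mixed partials for smooth f).
Similarly for dx ∧ dz and dy ∧ dz — all coefficients vanish. So d(df) = 0.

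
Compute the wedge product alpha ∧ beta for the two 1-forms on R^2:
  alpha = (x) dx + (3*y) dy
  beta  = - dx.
alpha ∧ beta = (3*y) dx ∧ dy

Distribute the wedge, using dx_i ∧ dx_j = -dx_j ∧ dx_i and dx_i ∧ dx_i = 0. For each pair (i, j) with i < j, the coefficient of dx_i ∧ dx_j in alpha ∧ beta is (alpha_i * beta_j - alpha_j * beta_i). Collecting: alpha ∧ beta = (3*y) dx ∧ dy.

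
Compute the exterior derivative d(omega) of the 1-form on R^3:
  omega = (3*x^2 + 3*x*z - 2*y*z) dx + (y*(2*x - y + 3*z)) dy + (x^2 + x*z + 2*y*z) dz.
d(omega) = (2*y + 2*z) dx ∧ dy + (-x + 2*y + z) dx ∧ dz + (-3*y + 2*z) dy ∧ dz

For a 1-form omega = sum_i f_i dx_i, the exterior derivative is
  d(omega) = sum_{i < j} (∂f_j/∂x_i - ∂f_i/∂x_j) dx_i ∧ dx_j.
  coefficient of dx ∧ dy: ∂f_2/∂x - ∂f_1/∂y = ∂(y*(2*x - y + 3*z))/∂x - ∂(3*x^2 + 3*x*z - 2*y*z)/∂y = 2*y + 2*z
  coefficient of dx ∧ dz: ∂f_3/∂x - ∂f_1/∂z = ∂(x^2 + x*z + 2*y*z)/∂x - ∂(3*x^2 + 3*x*z - 2*y*z)/∂z = -x + 2*y + z
  coefficient of dy ∧ dz: ∂f_3/∂y - ∂f_2/∂z = ∂(x^2 + x*z + 2*y*z)/∂y - ∂(y*(2*x - y + 3*z))/∂z = -3*y + 2*z
Assembling: d(omega) = (2*y + 2*z) dx ∧ dy + (-x + 2*y + z) dx ∧ dz + (-3*y + 2*z) dy ∧ dz.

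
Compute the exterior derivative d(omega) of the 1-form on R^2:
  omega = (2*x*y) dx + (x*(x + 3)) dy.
d(omega) = (3) dx ∧ dy

For a 1-form omega = sum_i f_i dx_i, the exterior derivative is
  d(omega) = sum_{i < j} (∂f_j/∂x_i - ∂f_i/∂x_j) dx_i ∧ dx_j.
  coefficient of dx ∧ dy: ∂f_2/∂x - ∂f_1/∂y = ∂(x*(x + 3))/∂x - ∂(2*x*y)/∂y = 3
Assembling: d(omega) = (3) dx ∧ dy.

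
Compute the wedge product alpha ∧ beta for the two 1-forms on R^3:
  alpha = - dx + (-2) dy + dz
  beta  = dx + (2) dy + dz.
alpha ∧ beta = (-2) dx ∧ dz + (-4) dy ∧ dz

Distribute the wedge, using dx_i ∧ dx_j = -dx_j ∧ dx_i and dx_i ∧ dx_i = 0. For each pair (i, j) with i < j, the coefficient of dx_i ∧ dx_j in alpha ∧ beta is (alpha_i * beta_j - alpha_j * beta_i). Collecting: alpha ∧ beta = (-2) dx ∧ dz + (-4) dy ∧ dz.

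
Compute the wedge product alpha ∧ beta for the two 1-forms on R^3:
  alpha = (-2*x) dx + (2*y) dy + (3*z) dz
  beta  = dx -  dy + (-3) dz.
alpha ∧ beta = (2*x - 2*y) dx ∧ dy + (6*x - 3*z) dx ∧ dz + (-6*y + 3*z) dy ∧ dz

Distribute the wedge, using dx_i ∧ dx_j = -dx_j ∧ dx_i and dx_i ∧ dx_i = 0. For each pair (i, j) with i < j, the coefficient of dx_i ∧ dx_j in alpha ∧ beta is (alpha_i * beta_j - alpha_j * beta_i). Collecting: alpha ∧ beta = (2*x - 2*y) dx ∧ dy + (6*x - 3*z) dx ∧ dz + (-6*y + 3*z) dy ∧ dz.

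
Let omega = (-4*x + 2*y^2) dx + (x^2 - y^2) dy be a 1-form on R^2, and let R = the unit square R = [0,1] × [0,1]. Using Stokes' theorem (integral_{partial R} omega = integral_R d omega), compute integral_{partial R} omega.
integral_(partial R) omega = -1

Stokes: integral_partial_R omega = integral_R d omega with d omega = (∂Q/∂x - ∂P/∂y) dx ∧ dy.
  ∂Q/∂x = 2*x
  ∂P/∂y = 4*y
  integrand = ∂Q/∂x - ∂P/∂y = 2*x - 4*y.
Integrating over R: integral_0^1 integral_0^1 (2*x - 4*y) dx dy = -1.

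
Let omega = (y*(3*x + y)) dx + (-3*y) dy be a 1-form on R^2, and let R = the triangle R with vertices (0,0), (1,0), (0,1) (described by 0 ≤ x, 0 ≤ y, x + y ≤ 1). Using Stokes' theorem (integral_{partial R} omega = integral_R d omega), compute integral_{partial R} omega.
integral_(partial R) omega = -5/6

Stokes: integral_partial_R omega = integral_R d omega with d omega = (∂Q/∂x - ∂P/∂y) dx ∧ dy.
  ∂Q/∂x = 0
  ∂P/∂y = 3*x + 2*y
  integrand = ∂Q/∂x - ∂P/∂y = -3*x - 2*y.
Integrating over R: integral_0^1 integral_0^{1-x} (-3*x - 2*y) dy dx = -5/6.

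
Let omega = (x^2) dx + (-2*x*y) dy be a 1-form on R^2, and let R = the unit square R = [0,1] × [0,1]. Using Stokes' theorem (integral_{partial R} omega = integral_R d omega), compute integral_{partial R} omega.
integral_(partial R) omega = -1

Stokes: integral_partial_R omega = integral_R d omega with d omega = (∂Q/∂x - ∂P/∂y) dx ∧ dy.
  ∂Q/∂x = -2*y
  ∂P/∂y = 0
  integrand = ∂Q/∂x - ∂P/∂y = -2*y.
Integrating over R: integral_0^1 integral_0^1 (-2*y) dx dy = -1.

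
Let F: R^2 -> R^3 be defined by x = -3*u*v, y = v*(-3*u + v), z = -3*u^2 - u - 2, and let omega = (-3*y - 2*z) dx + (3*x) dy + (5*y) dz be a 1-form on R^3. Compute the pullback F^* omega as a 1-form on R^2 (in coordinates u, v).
F^* omega = (v*(72*u^2 - 30*u*v + 9*u + 9*v^2 - 5*v - 12)) du + (3*u*(-6*u^2 - 2*u - 3*v^2 - 4)) dv

Using F^*(f dg) = (f ∘ F) d(g ∘ F), substitute each coordinate x_i by F_i(u, v) in f_i, and replace dx_i by d F_i = (∂F_i/∂u) du + (∂F_i/∂v) dv.
  For the x component: f_1(F) = 6*u^2 + 9*u*v + 2*u - 3*v^2 + 4; d F_1 = (-3*v) du + (-3*u) dv
  For the y component: f_2(F) = -9*u*v; d F_2 = (-3*v) du + (-3*u + 2*v) dv
  For the z component: f_3(F) = 5*v*(-3*u + v); d F_3 = (-6*u - 1) du + (0) dv
Combining and collecting du, dv coefficients:
  coeff of du: v*(72*u^2 - 30*u*v + 9*u + 9*v^2 - 5*v - 12)
  coeff of dv: 3*u*(-6*u^2 - 2*u - 3*v^2 - 4)
F^* omega = (v*(72*u^2 - 30*u*v + 9*u + 9*v^2 - 5*v - 12)) du + (3*u*(-6*u^2 - 2*u - 3*v^2 - 4)) dv.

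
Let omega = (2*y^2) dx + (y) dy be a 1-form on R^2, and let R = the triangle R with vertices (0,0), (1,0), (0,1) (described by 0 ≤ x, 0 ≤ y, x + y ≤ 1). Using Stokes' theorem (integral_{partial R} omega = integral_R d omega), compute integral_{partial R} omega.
integral_(partial R) omega = -2/3

Stokes: integral_partial_R omega = integral_R d omega with d omega = (∂Q/∂x - ∂P/∂y) dx ∧ dy.
  ∂Q/∂x = 0
  ∂P/∂y = 4*y
  integrand = ∂Q/∂x - ∂P/∂y = -4*y.
Integrating over R: integral_0^1 integral_0^{1-x} (-4*y) dy dx = -2/3.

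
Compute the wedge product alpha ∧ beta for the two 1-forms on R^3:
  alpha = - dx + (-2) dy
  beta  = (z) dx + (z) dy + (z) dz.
alpha ∧ beta = (z) dx ∧ dy + (-z) dx ∧ dz + (-2*z) dy ∧ dz

Distribute the wedge, using dx_i ∧ dx_j = -dx_j ∧ dx_i and dx_i ∧ dx_i = 0. For each pair (i, j) with i < j, the coefficient of dx_i ∧ dx_j in alpha ∧ beta is (alpha_i * beta_j - alpha_j * beta_i). Collecting: alpha ∧ beta = (z) dx ∧ dy + (-z) dx ∧ dz + (-2*z) dy ∧ dz.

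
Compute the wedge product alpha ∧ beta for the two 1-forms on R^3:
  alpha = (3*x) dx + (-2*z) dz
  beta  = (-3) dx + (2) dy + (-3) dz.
alpha ∧ beta = (6*x) dx ∧ dy + (-9*x - 6*z) dx ∧ dz + (4*z) dy ∧ dz

Distribute the wedge, using dx_i ∧ dx_j = -dx_j ∧ dx_i and dx_i ∧ dx_i = 0. For each pair (i, j) with i < j, the coefficient of dx_i ∧ dx_j in alpha ∧ beta is (alpha_i * beta_j - alpha_j * beta_i). Collecting: alpha ∧ beta = (6*x) dx ∧ dy + (-9*x - 6*z) dx ∧ dz + (4*z) dy ∧ dz.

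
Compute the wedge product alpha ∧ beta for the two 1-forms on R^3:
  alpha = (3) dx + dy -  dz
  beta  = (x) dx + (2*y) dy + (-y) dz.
alpha ∧ beta = (-x + 6*y) dx ∧ dy + (x - 3*y) dx ∧ dz + (y) dy ∧ dz

Distribute the wedge, using dx_i ∧ dx_j = -dx_j ∧ dx_i and dx_i ∧ dx_i = 0. For each pair (i, j) with i < j, the coefficient of dx_i ∧ dx_j in alpha ∧ beta is (alpha_i * beta_j - alpha_j * beta_i). Collecting: alpha ∧ beta = (-x + 6*y) dx ∧ dy + (x - 3*y) dx ∧ dz + (y) dy ∧ dz.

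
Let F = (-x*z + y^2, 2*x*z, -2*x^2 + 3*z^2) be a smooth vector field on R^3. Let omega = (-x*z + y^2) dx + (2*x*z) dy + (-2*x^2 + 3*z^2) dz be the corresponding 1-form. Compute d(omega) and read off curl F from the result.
d(omega) = (-2*x) dy ∧ dz + (3*x) dz ∧ dx + (-2*y + 2*z) dx ∧ dy; curl F = (-2*x, 3*x, -2*y + 2*z)

d omega = sum_{i<j} (∂f_j/∂x_i - ∂f_i/∂x_j) dx_i ∧ dx_j. Under the identification (dy ∧ dz, dz ∧ dx, dx ∧ dy) ↔ (e_x, e_y, e_z), the coefficients are exactly the components of curl F. Compute:
  ∂R/∂y - ∂Q/∂z = (0) - (2*x) = -2*x
  ∂P/∂z - ∂R/∂x = (-x) - (-4*x) = 3*x
  ∂Q/∂x - ∂P/∂y = (2*z) - (2*y) = -2*y + 2*z.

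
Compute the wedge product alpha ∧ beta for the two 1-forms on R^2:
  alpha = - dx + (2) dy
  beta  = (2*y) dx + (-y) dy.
alpha ∧ beta = (-3*y) dx ∧ dy

Distribute the wedge, using dx_i ∧ dx_j = -dx_j ∧ dx_i and dx_i ∧ dx_i = 0. For each pair (i, j) with i < j, the coefficient of dx_i ∧ dx_j in alpha ∧ beta is (alpha_i * beta_j - alpha_j * beta_i). Collecting: alpha ∧ beta = (-3*y) dx ∧ dy.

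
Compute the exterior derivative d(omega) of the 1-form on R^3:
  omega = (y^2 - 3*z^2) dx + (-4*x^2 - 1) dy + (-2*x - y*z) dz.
d(omega) = (-8*x - 2*y) dx ∧ dy + (6*z - 2) dx ∧ dz + (-z) dy ∧ dz

For a 1-form omega = sum_i f_i dx_i, the exterior derivative is
  d(omega) = sum_{i < j} (∂f_j/∂x_i - ∂f_i/∂x_j) dx_i ∧ dx_j.
  coefficient of dx ∧ dy: ∂f_2/∂x - ∂f_1/∂y = ∂(-4*x^2 - 1)/∂x - ∂(y^2 - 3*z^2)/∂y = -8*x - 2*y
  coefficient of dx ∧ dz: ∂f_3/∂x - ∂f_1/∂z = ∂(-2*x - y*z)/∂x - ∂(y^2 - 3*z^2)/∂z = 6*z - 2
  coefficient of dy ∧ dz: ∂f_3/∂y - ∂f_2/∂z = ∂(-2*x - y*z)/∂y - ∂(-4*x^2 - 1)/∂z = -z
Assembling: d(omega) = (-8*x - 2*y) dx ∧ dy + (6*z - 2) dx ∧ dz + (-z) dy ∧ dz.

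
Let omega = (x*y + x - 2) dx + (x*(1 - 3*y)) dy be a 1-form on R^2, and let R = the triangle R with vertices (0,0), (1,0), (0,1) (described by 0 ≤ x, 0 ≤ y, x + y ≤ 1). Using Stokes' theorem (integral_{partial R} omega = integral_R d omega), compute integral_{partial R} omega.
integral_(partial R) omega = -1/6

Stokes: integral_partial_R omega = integral_R d omega with d omega = (∂Q/∂x - ∂P/∂y) dx ∧ dy.
  ∂Q/∂x = 1 - 3*y
  ∂P/∂y = x
  integrand = ∂Q/∂x - ∂P/∂y = -x - 3*y + 1.
Integrating over R: integral_0^1 integral_0^{1-x} (-x - 3*y + 1) dy dx = -1/6.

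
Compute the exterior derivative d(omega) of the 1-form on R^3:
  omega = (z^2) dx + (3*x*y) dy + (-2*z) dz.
d(omega) = (3*y) dx ∧ dy + (-2*z) dx ∧ dz

For a 1-form omega = sum_i f_i dx_i, the exterior derivative is
  d(omega) = sum_{i < j} (∂f_j/∂x_i - ∂f_i/∂x_j) dx_i ∧ dx_j.
  coefficient of dx ∧ dy: ∂f_2/∂x - ∂f_1/∂y = ∂(3*x*y)/∂x - ∂(z^2)/∂y = 3*y
  coefficient of dx ∧ dz: ∂f_3/∂x - ∂f_1/∂z = ∂(-2*z)/∂x - ∂(z^2)/∂z = -2*z
Assembling: d(omega) = (3*y) dx ∧ dy + (-2*z) dx ∧ dz.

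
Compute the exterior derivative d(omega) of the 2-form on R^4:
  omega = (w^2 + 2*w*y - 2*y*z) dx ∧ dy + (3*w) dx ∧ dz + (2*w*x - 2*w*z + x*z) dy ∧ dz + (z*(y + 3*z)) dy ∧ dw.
d(omega) = (2*w - 2*y + z) dx ∧ dy ∧ dz + (2*w + 2*y) dx ∧ dy ∧ dw + (3) dx ∧ dz ∧ dw + (2*x - y - 8*z) dy ∧ dz ∧ dw

For a 2-form omega = sum_{i<j} g_{ij} dx_i ∧ dx_j, the exterior derivative is
  d(omega) = sum_{i<j} d(g_{ij}) ∧ dx_i ∧ dx_j = sum_{i<j, k} (∂g_{ij}/∂x_k) dx_k ∧ dx_i ∧ dx_j.
Expand each term, using dx_k ∧ dx_i ∧ dx_j = sgn(permutation) dx_{(a)} ∧ dx_{(b)} ∧ dx_{(c)} with (a < b < c) sorted:
  d(w^2 + 2*w*y - 2*y*z) includes (∂/∂z)(w^2 + 2*w*y - 2*y*z) dz = (-2*y) dz, which multiplied by dx ∧ dy gives (-2*y) dx ∧ dy ∧ dz
  d(w^2 + 2*w*y - 2*y*z) includes (∂/∂w)(w^2 + 2*w*y - 2*y*z) dw = (2*w + 2*y) dw, which multiplied by dx ∧ dy gives (2*w + 2*y) dx ∧ dy ∧ dw
  d(3*w) includes (∂/∂w)(3*w) dw = (3) dw, which multiplied by dx ∧ dz gives (3) dx ∧ dz ∧ dw
  d(2*w*x - 2*w*z + x*z) includes (∂/∂x)(2*w*x - 2*w*z + x*z) dx = (2*w + z) dx, which multiplied by dy ∧ dz gives (2*w + z) dx ∧ dy ∧ dz
  d(2*w*x - 2*w*z + x*z) includes (∂/∂w)(2*w*x - 2*w*z + x*z) dw = (2*x - 2*z) dw, which multiplied by dy ∧ dz gives (2*x - 2*z) dy ∧ dz ∧ dw
  d(z*(y + 3*z)) includes (∂/∂z)(z*(y + 3*z)) dz = (y + 6*z) dz, which multiplied by dy ∧ dw gives (-y - 6*z) dy ∧ dz ∧ dw
Collecting like 3-forms: d(omega) = (2*w - 2*y + z) dx ∧ dy ∧ dz + (2*w + 2*y) dx ∧ dy ∧ dw + (3) dx ∧ dz ∧ dw + (2*x - y - 8*z) dy ∧ dz ∧ dw.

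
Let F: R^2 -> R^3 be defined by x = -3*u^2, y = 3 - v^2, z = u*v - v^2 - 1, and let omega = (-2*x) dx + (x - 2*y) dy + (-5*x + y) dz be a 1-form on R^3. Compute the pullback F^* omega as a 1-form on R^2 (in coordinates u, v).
F^* omega = (-36*u^3 + 15*u^2*v - v^3 + 3*v) du + (15*u^3 - 24*u^2*v - u*v^2 + 3*u - 2*v^3 + 6*v) dv

Using F^*(f dg) = (f ∘ F) d(g ∘ F), substitute each coordinate x_i by F_i(u, v) in f_i, and replace dx_i by d F_i = (∂F_i/∂u) du + (∂F_i/∂v) dv.
  For the x component: f_1(F) = 6*u^2; d F_1 = (-6*u) du + (0) dv
  For the y component: f_2(F) = -3*u^2 + 2*v^2 - 6; d F_2 = (0) du + (-2*v) dv
  For the z component: f_3(F) = 15*u^2 - v^2 + 3; d F_3 = (v) du + (u - 2*v) dv
Combining and collecting du, dv coefficients:
  coeff of du: -36*u^3 + 15*u^2*v - v^3 + 3*v
  coeff of dv: 15*u^3 - 24*u^2*v - u*v^2 + 3*u - 2*v^3 + 6*v
F^* omega = (-36*u^3 + 15*u^2*v - v^3 + 3*v) du + (15*u^3 - 24*u^2*v - u*v^2 + 3*u - 2*v^3 + 6*v) dv.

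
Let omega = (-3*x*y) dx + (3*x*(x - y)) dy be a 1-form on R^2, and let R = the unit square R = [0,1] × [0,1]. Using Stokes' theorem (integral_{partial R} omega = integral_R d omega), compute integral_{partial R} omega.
integral_(partial R) omega = 3

Stokes: integral_partial_R omega = integral_R d omega with d omega = (∂Q/∂x - ∂P/∂y) dx ∧ dy.
  ∂Q/∂x = 6*x - 3*y
  ∂P/∂y = -3*x
  integrand = ∂Q/∂x - ∂P/∂y = 9*x - 3*y.
Integrating over R: integral_0^1 integral_0^1 (9*x - 3*y) dx dy = 3.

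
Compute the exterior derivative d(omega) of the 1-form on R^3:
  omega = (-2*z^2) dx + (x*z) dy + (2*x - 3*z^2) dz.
d(omega) = (z) dx ∧ dy + (4*z + 2) dx ∧ dz + (-x) dy ∧ dz

For a 1-form omega = sum_i f_i dx_i, the exterior derivative is
  d(omega) = sum_{i < j} (∂f_j/∂x_i - ∂f_i/∂x_j) dx_i ∧ dx_j.
  coefficient of dx ∧ dy: ∂f_2/∂x - ∂f_1/∂y = ∂(x*z)/∂x - ∂(-2*z^2)/∂y = z
  coefficient of dx ∧ dz: ∂f_3/∂x - ∂f_1/∂z = ∂(2*x - 3*z^2)/∂x - ∂(-2*z^2)/∂z = 4*z + 2
  coefficient of dy ∧ dz: ∂f_3/∂y - ∂f_2/∂z = ∂(2*x - 3*z^2)/∂y - ∂(x*z)/∂z = -x
Assembling: d(omega) = (z) dx ∧ dy + (4*z + 2) dx ∧ dz + (-x) dy ∧ dz.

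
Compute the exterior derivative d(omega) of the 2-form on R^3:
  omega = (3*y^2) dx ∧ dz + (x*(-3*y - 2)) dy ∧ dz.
d(omega) = (-9*y - 2) dx ∧ dy ∧ dz

For a 2-form omega = sum_{i<j} g_{ij} dx_i ∧ dx_j, the exterior derivative is
  d(omega) = sum_{i<j} d(g_{ij}) ∧ dx_i ∧ dx_j = sum_{i<j, k} (∂g_{ij}/∂x_k) dx_k ∧ dx_i ∧ dx_j.
Expand each term, using dx_k ∧ dx_i ∧ dx_j = sgn(permutation) dx_{(a)} ∧ dx_{(b)} ∧ dx_{(c)} with (a < b < c) sorted:
  d(3*y^2) includes (∂/∂y)(3*y^2) dy = (6*y) dy, which multiplied by dx ∧ dz gives (-6*y) dx ∧ dy ∧ dz
  d(x*(-3*y - 2)) includes (∂/∂x)(x*(-3*y - 2)) dx = (-3*y - 2) dx, which multiplied by dy ∧ dz gives (-3*y - 2) dx ∧ dy ∧ dz
Collecting like 3-forms: d(omega) = (-9*y - 2) dx ∧ dy ∧ dz.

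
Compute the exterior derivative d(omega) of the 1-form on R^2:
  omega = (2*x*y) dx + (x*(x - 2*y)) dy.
d(omega) = (-2*y) dx ∧ dy

For a 1-form omega = sum_i f_i dx_i, the exterior derivative is
  d(omega) = sum_{i < j} (∂f_j/∂x_i - ∂f_i/∂x_j) dx_i ∧ dx_j.
  coefficient of dx ∧ dy: ∂f_2/∂x - ∂f_1/∂y = ∂(x*(x - 2*y))/∂x - ∂(2*x*y)/∂y = -2*y
Assembling: d(omega) = (-2*y) dx ∧ dy.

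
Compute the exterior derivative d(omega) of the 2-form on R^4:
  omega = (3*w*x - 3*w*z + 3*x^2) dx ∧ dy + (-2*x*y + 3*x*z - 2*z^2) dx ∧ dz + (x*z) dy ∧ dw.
d(omega) = (-3*w + 2*x) dx ∧ dy ∧ dz + (3*x - 2*z) dx ∧ dy ∧ dw + (-x) dy ∧ dz ∧ dw

For a 2-form omega = sum_{i<j} g_{ij} dx_i ∧ dx_j, the exterior derivative is
  d(omega) = sum_{i<j} d(g_{ij}) ∧ dx_i ∧ dx_j = sum_{i<j, k} (∂g_{ij}/∂x_k) dx_k ∧ dx_i ∧ dx_j.
Expand each term, using dx_k ∧ dx_i ∧ dx_j = sgn(permutation) dx_{(a)} ∧ dx_{(b)} ∧ dx_{(c)} with (a < b < c) sorted:
  d(3*w*x - 3*w*z + 3*x^2) includes (∂/∂z)(3*w*x - 3*w*z + 3*x^2) dz = (-3*w) dz, which multiplied by dx ∧ dy gives (-3*w) dx ∧ dy ∧ dz
  d(3*w*x - 3*w*z + 3*x^2) includes (∂/∂w)(3*w*x - 3*w*z + 3*x^2) dw = (3*x - 3*z) dw, which multiplied by dx ∧ dy gives (3*x - 3*z) dx ∧ dy ∧ dw
  d(-2*x*y + 3*x*z - 2*z^2) includes (∂/∂y)(-2*x*y + 3*x*z - 2*z^2) dy = (-2*x) dy, which multiplied by dx ∧ dz gives (2*x) dx ∧ dy ∧ dz
  d(x*z) includes (∂/∂x)(x*z) dx = (z) dx, which multiplied by dy ∧ dw gives (z) dx ∧ dy ∧ dw
  d(x*z) includes (∂/∂z)(x*z) dz = (x) dz, which multiplied by dy ∧ dw gives (-x) dy ∧ dz ∧ dw
Collecting like 3-forms: d(omega) = (-3*w + 2*x) dx ∧ dy ∧ dz + (3*x - 2*z) dx ∧ dy ∧ dw + (-x) dy ∧ dz ∧ dw.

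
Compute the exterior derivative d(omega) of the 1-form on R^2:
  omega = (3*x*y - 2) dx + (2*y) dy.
d(omega) = (-3*x) dx ∧ dy

For a 1-form omega = sum_i f_i dx_i, the exterior derivative is
  d(omega) = sum_{i < j} (∂f_j/∂x_i - ∂f_i/∂x_j) dx_i ∧ dx_j.
  coefficient of dx ∧ dy: ∂f_2/∂x - ∂f_1/∂y = ∂(2*y)/∂x - ∂(3*x*y - 2)/∂y = -3*x
Assembling: d(omega) = (-3*x) dx ∧ dy.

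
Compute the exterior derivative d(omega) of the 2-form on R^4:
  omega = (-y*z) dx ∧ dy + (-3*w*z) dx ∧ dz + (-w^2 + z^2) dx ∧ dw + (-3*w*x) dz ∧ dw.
d(omega) = (-y) dx ∧ dy ∧ dz + (-3*w - 5*z) dx ∧ dz ∧ dw

For a 2-form omega = sum_{i<j} g_{ij} dx_i ∧ dx_j, the exterior derivative is
  d(omega) = sum_{i<j} d(g_{ij}) ∧ dx_i ∧ dx_j = sum_{i<j, k} (∂g_{ij}/∂x_k) dx_k ∧ dx_i ∧ dx_j.
Expand each term, using dx_k ∧ dx_i ∧ dx_j = sgn(permutation) dx_{(a)} ∧ dx_{(b)} ∧ dx_{(c)} with (a < b < c) sorted:
  d(-y*z) includes (∂/∂z)(-y*z) dz = (-y) dz, which multiplied by dx ∧ dy gives (-y) dx ∧ dy ∧ dz
  d(-3*w*z) includes (∂/∂w)(-3*w*z) dw = (-3*z) dw, which multiplied by dx ∧ dz gives (-3*z) dx ∧ dz ∧ dw
  d(-w^2 + z^2) includes (∂/∂z)(-w^2 + z^2) dz = (2*z) dz, which multiplied by dx ∧ dw gives (-2*z) dx ∧ dz ∧ dw
  d(-3*w*x) includes (∂/∂x)(-3*w*x) dx = (-3*w) dx, which multiplied by dz ∧ dw gives (-3*w) dx ∧ dz ∧ dw
Collecting like 3-forms: d(omega) = (-y) dx ∧ dy ∧ dz + (-3*w - 5*z) dx ∧ dz ∧ dw.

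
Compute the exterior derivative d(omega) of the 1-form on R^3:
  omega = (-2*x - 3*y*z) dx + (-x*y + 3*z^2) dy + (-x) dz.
d(omega) = (-y + 3*z) dx ∧ dy + (3*y - 1) dx ∧ dz + (-6*z) dy ∧ dz

For a 1-form omega = sum_i f_i dx_i, the exterior derivative is
  d(omega) = sum_{i < j} (∂f_j/∂x_i - ∂f_i/∂x_j) dx_i ∧ dx_j.
  coefficient of dx ∧ dy: ∂f_2/∂x - ∂f_1/∂y = ∂(-x*y + 3*z^2)/∂x - ∂(-2*x - 3*y*z)/∂y = -y + 3*z
  coefficient of dx ∧ dz: ∂f_3/∂x - ∂f_1/∂z = ∂(-x)/∂x - ∂(-2*x - 3*y*z)/∂z = 3*y - 1
  coefficient of dy ∧ dz: ∂f_3/∂y - ∂f_2/∂z = ∂(-x)/∂y - ∂(-x*y + 3*z^2)/∂z = -6*z
Assembling: d(omega) = (-y + 3*z) dx ∧ dy + (3*y - 1) dx ∧ dz + (-6*z) dy ∧ dz.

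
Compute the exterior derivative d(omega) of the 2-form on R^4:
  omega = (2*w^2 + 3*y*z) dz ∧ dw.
d(omega) = (3*z) dy ∧ dz ∧ dw

For a 2-form omega = sum_{i<j} g_{ij} dx_i ∧ dx_j, the exterior derivative is
  d(omega) = sum_{i<j} d(g_{ij}) ∧ dx_i ∧ dx_j = sum_{i<j, k} (∂g_{ij}/∂x_k) dx_k ∧ dx_i ∧ dx_j.
Expand each term, using dx_k ∧ dx_i ∧ dx_j = sgn(permutation) dx_{(a)} ∧ dx_{(b)} ∧ dx_{(c)} with (a < b < c) sorted:
  d(2*w^2 + 3*y*z) includes (∂/∂y)(2*w^2 + 3*y*z) dy = (3*z) dy, which multiplied by dz ∧ dw gives (3*z) dy ∧ dz ∧ dw
Collecting like 3-forms: d(omega) = (3*z) dy ∧ dz ∧ dw.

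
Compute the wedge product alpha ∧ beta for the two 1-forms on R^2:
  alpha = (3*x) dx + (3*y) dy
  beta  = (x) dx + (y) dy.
alpha ∧ beta = 0

Distribute the wedge, using dx_i ∧ dx_j = -dx_j ∧ dx_i and dx_i ∧ dx_i = 0. For each pair (i, j) with i < j, the coefficient of dx_i ∧ dx_j in alpha ∧ beta is (alpha_i * beta_j - alpha_j * beta_i). Collecting: alpha ∧ beta = 0.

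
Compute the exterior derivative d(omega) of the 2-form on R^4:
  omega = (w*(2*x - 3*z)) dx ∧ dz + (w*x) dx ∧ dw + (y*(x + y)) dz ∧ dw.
d(omega) = (2*x + y - 3*z) dx ∧ dz ∧ dw + (x + 2*y) dy ∧ dz ∧ dw

For a 2-form omega = sum_{i<j} g_{ij} dx_i ∧ dx_j, the exterior derivative is
  d(omega) = sum_{i<j} d(g_{ij}) ∧ dx_i ∧ dx_j = sum_{i<j, k} (∂g_{ij}/∂x_k) dx_k ∧ dx_i ∧ dx_j.
Expand each term, using dx_k ∧ dx_i ∧ dx_j = sgn(permutation) dx_{(a)} ∧ dx_{(b)} ∧ dx_{(c)} with (a < b < c) sorted:
  d(w*(2*x - 3*z)) includes (∂/∂w)(w*(2*x - 3*z)) dw = (2*x - 3*z) dw, which multiplied by dx ∧ dz gives (2*x - 3*z) dx ∧ dz ∧ dw
  d(y*(x + y)) includes (∂/∂x)(y*(x + y)) dx = (y) dx, which multiplied by dz ∧ dw gives (y) dx ∧ dz ∧ dw
  d(y*(x + y)) includes (∂/∂y)(y*(x + y)) dy = (x + 2*y) dy, which multiplied by dz ∧ dw gives (x + 2*y) dy ∧ dz ∧ dw
Collecting like 3-forms: d(omega) = (2*x + y - 3*z) dx ∧ dz ∧ dw + (x + 2*y) dy ∧ dz ∧ dw.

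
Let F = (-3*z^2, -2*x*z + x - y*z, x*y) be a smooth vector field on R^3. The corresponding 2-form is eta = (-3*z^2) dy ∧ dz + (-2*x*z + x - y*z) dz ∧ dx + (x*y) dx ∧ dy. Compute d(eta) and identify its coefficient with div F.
d(eta) = (-z) dx ∧ dy ∧ dz; div F = -z

For a 2-form in R^3 of the form above, applying d gives a 3-form with coefficient ∂P/∂x + ∂Q/∂y + ∂R/∂z:
  ∂P/∂x = 0
  ∂Q/∂y = -z
  ∂R/∂z = 0
Sum = -z, which is exactly div F.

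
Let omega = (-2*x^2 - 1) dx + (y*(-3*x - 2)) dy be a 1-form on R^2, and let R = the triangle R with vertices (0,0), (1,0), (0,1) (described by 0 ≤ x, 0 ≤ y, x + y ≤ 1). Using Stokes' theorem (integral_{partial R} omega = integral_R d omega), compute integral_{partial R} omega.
integral_(partial R) omega = -1/2

Stokes: integral_partial_R omega = integral_R d omega with d omega = (∂Q/∂x - ∂P/∂y) dx ∧ dy.
  ∂Q/∂x = -3*y
  ∂P/∂y = 0
  integrand = ∂Q/∂x - ∂P/∂y = -3*y.
Integrating over R: integral_0^1 integral_0^{1-x} (-3*y) dy dx = -1/2.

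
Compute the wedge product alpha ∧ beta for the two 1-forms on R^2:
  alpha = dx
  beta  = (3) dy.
alpha ∧ beta = (3) dx ∧ dy

Distribute the wedge, using dx_i ∧ dx_j = -dx_j ∧ dx_i and dx_i ∧ dx_i = 0. For each pair (i, j) with i < j, the coefficient of dx_i ∧ dx_j in alpha ∧ beta is (alpha_i * beta_j - alpha_j * beta_i). Collecting: alpha ∧ beta = (3) dx ∧ dy.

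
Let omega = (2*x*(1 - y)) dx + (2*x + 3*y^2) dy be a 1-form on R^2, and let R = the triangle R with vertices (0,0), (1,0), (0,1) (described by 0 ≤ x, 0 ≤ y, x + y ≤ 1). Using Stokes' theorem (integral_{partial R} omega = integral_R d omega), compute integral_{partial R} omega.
integral_(partial R) omega = 4/3

Stokes: integral_partial_R omega = integral_R d omega with d omega = (∂Q/∂x - ∂P/∂y) dx ∧ dy.
  ∂Q/∂x = 2
  ∂P/∂y = -2*x
  integrand = ∂Q/∂x - ∂P/∂y = 2*x + 2.
Integrating over R: integral_0^1 integral_0^{1-x} (2*x + 2) dy dx = 4/3.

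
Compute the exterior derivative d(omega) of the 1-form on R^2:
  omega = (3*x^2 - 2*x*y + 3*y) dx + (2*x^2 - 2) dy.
d(omega) = (6*x - 3) dx ∧ dy

For a 1-form omega = sum_i f_i dx_i, the exterior derivative is
  d(omega) = sum_{i < j} (∂f_j/∂x_i - ∂f_i/∂x_j) dx_i ∧ dx_j.
  coefficient of dx ∧ dy: ∂f_2/∂x - ∂f_1/∂y = ∂(2*x^2 - 2)/∂x - ∂(3*x^2 - 2*x*y + 3*y)/∂y = 6*x - 3
Assembling: d(omega) = (6*x - 3) dx ∧ dy.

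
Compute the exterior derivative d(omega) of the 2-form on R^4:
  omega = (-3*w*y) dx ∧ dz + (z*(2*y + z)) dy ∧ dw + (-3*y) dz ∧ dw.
d(omega) = (3*w) dx ∧ dy ∧ dz + (-3*y) dx ∧ dz ∧ dw + (-2*y - 2*z - 3) dy ∧ dz ∧ dw

For a 2-form omega = sum_{i<j} g_{ij} dx_i ∧ dx_j, the exterior derivative is
  d(omega) = sum_{i<j} d(g_{ij}) ∧ dx_i ∧ dx_j = sum_{i<j, k} (∂g_{ij}/∂x_k) dx_k ∧ dx_i ∧ dx_j.
Expand each term, using dx_k ∧ dx_i ∧ dx_j = sgn(permutation) dx_{(a)} ∧ dx_{(b)} ∧ dx_{(c)} with (a < b < c) sorted:
  d(-3*w*y) includes (∂/∂y)(-3*w*y) dy = (-3*w) dy, which multiplied by dx ∧ dz gives (3*w) dx ∧ dy ∧ dz
  d(-3*w*y) includes (∂/∂w)(-3*w*y) dw = (-3*y) dw, which multiplied by dx ∧ dz gives (-3*y) dx ∧ dz ∧ dw
  d(z*(2*y + z)) includes (∂/∂z)(z*(2*y + z)) dz = (2*y + 2*z) dz, which multiplied by dy ∧ dw gives (-2*y - 2*z) dy ∧ dz ∧ dw
  d(-3*y) includes (∂/∂y)(-3*y) dy = (-3) dy, which multiplied by dz ∧ dw gives (-3) dy ∧ dz ∧ dw
Collecting like 3-forms: d(omega) = (3*w) dx ∧ dy ∧ dz + (-3*y) dx ∧ dz ∧ dw + (-2*y - 2*z - 3) dy ∧ dz ∧ dw.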